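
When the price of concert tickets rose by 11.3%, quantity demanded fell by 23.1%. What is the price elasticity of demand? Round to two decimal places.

ε = %ΔQ / %ΔP = (-23.1)/(11.3) = -2.044.

-2.04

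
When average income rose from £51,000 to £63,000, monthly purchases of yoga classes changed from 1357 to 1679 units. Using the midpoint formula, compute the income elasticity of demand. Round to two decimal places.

1.01

ΔQ = 322, ΔI = 12000. Midpoints: Ī = 57,000, Q̄ = 1518.0.
ε_I = (ΔQ/ΔI)(Ī/Q̄) = (322/12000)(57000/1518.0).
ε_I > 0, so the good is normal.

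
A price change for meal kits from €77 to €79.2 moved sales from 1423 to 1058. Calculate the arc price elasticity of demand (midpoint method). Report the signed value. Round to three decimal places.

-10.445

ΔQ = 1058 − 1423 = -365; ΔP = 79.2 − 77 = 2.2.
Midpoints: P̄ = 78.10, Q̄ = 1240.5.
ε = (ΔQ/ΔP)(P̄/Q̄) = (-365/2.2)(78.10/1240.5).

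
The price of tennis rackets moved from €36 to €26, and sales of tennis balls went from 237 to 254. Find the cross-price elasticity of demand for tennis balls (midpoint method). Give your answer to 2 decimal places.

-0.21

ΔQ_x = 254 − 237 = 17; ΔP_y = 26 − 36 = -10.
Midpoints: P̄_y = 31.00, Q̄_x = 245.5.
ε_xy = (ΔQ_x/ΔP_y)(P̄_y/Q̄_x) = (17/-10)(31.00/245.5).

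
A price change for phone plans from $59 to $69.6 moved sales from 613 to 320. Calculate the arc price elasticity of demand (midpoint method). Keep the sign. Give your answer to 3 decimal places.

ΔQ = 320 − 613 = -293; ΔP = 69.6 − 59 = 10.6.
Midpoints: P̄ = 64.30, Q̄ = 466.5.
ε = (ΔQ/ΔP)(P̄/Q̄) = (-293/10.6)(64.30/466.5).

-3.810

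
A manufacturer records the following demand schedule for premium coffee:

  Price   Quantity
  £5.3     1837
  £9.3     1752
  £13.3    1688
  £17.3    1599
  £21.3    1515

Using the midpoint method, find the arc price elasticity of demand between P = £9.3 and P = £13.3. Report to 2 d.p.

At P = 9.3, Q = 1752; at P = 13.3, Q = 1688.
ΔQ = -64, ΔP = 4.0. Midpoints: P̄ = 11.30, Q̄ = 1720.0.
ε = (ΔQ/ΔP)(P̄/Q̄) = (-64/4.0)(11.30/1720.0).

-0.11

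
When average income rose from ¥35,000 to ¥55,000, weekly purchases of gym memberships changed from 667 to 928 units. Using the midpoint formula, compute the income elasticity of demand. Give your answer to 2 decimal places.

ΔQ = 261, ΔI = 20000. Midpoints: Ī = 45,000, Q̄ = 797.5.
ε_I = (ΔQ/ΔI)(Ī/Q̄) = (261/20000)(45000/797.5).
ε_I > 0, so the good is normal.

0.74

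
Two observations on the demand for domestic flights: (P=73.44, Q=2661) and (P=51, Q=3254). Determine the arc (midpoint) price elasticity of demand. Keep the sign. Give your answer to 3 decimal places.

ΔQ = 3254 − 2661 = 593; ΔP = 51 − 73.44 = -22.44.
Midpoints: P̄ = 62.22, Q̄ = 2957.5.
ε = (ΔQ/ΔP)(P̄/Q̄) = (593/-22.44)(62.22/2957.5).

-0.556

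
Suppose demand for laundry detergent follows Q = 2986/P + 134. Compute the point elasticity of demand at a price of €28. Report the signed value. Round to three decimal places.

At P = 28, Q = 240.643.
dQ/dP = −2986/P² = -3.809.
ε = (dQ/dP)(P/Q) = (-3.809)(28/240.643).

-0.443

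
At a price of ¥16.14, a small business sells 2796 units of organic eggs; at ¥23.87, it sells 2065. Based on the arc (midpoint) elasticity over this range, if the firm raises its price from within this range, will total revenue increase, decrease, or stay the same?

Arc ε = (-731/7.73)(20.01/2430.5) ≈ -0.778.
|ε| = 0.78 < 1, so demand is inelastic. A price rise therefore raises total revenue.

increase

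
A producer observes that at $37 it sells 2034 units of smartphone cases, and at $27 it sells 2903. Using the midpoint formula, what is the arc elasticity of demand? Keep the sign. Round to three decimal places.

ΔQ = 2903 − 2034 = 869; ΔP = 27 − 37 = -10.
Midpoints: P̄ = 32.00, Q̄ = 2468.5.
ε = (ΔQ/ΔP)(P̄/Q̄) = (869/-10)(32.00/2468.5).

-1.127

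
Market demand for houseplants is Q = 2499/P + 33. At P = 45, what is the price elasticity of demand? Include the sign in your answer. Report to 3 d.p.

-0.627

At P = 45, Q = 88.533.
dQ/dP = −2499/P² = -1.234.
ε = (dQ/dP)(P/Q) = (-1.234)(45/88.533).
|ε| < 1, so demand is inelastic at this price.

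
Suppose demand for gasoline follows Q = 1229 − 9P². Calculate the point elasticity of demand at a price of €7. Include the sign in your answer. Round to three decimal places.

At P = 7, Q = 788.
dQ/dP = −18P = -126.
ε = (dQ/dP)(P/Q) = (-126)(7/788).

-1.119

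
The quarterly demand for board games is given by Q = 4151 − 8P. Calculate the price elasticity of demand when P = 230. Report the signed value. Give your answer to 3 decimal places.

At P = 230, Q = 2311.
dQ/dP = −8.
ε = (dQ/dP)(P/Q) = (-8)(230/2311).

-0.796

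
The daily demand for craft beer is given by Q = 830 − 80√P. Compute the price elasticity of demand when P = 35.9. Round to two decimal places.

-0.68

At P = 35.9, Q = 350.667.
dQ/dP = −80/(2√P) = -6.676.
ε = (dQ/dP)(P/Q) = (-6.676)(35.9/350.667).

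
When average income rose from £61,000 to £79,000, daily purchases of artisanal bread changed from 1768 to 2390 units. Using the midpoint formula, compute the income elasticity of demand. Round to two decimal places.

ΔQ = 622, ΔI = 18000. Midpoints: Ī = 70,000, Q̄ = 2079.0.
ε_I = (ΔQ/ΔI)(Ī/Q̄) = (622/18000)(70000/2079.0).
ε_I > 0, so the good is normal.

1.16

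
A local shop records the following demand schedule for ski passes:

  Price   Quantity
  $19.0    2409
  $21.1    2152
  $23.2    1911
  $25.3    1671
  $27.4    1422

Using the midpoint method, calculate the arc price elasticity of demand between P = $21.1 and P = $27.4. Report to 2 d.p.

-1.57

At P = 21.1, Q = 2152; at P = 27.4, Q = 1422.
ΔQ = -730, ΔP = 6.3. Midpoints: P̄ = 24.25, Q̄ = 1787.0.
ε = (ΔQ/ΔP)(P̄/Q̄) = (-730/6.3)(24.25/1787.0).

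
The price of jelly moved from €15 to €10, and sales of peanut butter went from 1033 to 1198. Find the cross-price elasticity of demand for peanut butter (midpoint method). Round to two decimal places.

ΔQ_x = 1198 − 1033 = 165; ΔP_y = 10 − 15 = -5.
Midpoints: P̄_y = 12.50, Q̄_x = 1115.5.
ε_xy = (ΔQ_x/ΔP_y)(P̄_y/Q̄_x) = (165/-5)(12.50/1115.5).
ε_xy < 0, so the goods are complements.

-0.37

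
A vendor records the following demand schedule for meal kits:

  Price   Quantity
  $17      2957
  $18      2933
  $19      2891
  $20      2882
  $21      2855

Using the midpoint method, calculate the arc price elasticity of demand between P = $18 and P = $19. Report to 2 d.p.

-0.27

At P = 18, Q = 2933; at P = 19, Q = 2891.
ΔQ = -42, ΔP = 1. Midpoints: P̄ = 18.50, Q̄ = 2912.0.
ε = (ΔQ/ΔP)(P̄/Q̄) = (-42/1)(18.50/2912.0).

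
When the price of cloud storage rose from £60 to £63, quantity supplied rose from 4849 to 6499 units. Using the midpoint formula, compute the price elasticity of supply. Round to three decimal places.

ΔQ = 6499 − 4849 = 1650; ΔP = 63 − 60 = 3.
Midpoints: P̄ = 61.50, Q̄ = 5674.0.
ε_s = (ΔQ/ΔP)(P̄/Q̄) = (1650/3)(61.50/5674.0).

5.961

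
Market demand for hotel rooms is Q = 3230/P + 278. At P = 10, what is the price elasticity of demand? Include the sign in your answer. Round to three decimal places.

-0.537

At P = 10, Q = 601.
dQ/dP = −3230/P² = -32.300.
ε = (dQ/dP)(P/Q) = (-32.300)(10/601).
|ε| < 1, so demand is inelastic at this price.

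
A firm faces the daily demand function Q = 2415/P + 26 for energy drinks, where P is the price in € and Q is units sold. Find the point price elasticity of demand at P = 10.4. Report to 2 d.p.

At P = 10.4, Q = 258.212.
dQ/dP = −2415/P² = -22.328.
ε = (dQ/dP)(P/Q) = (-22.328)(10.4/258.212).
|ε| < 1, so demand is inelastic at this price.

-0.90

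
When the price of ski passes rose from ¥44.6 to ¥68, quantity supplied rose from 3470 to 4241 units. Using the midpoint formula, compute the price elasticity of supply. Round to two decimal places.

0.48

ΔQ = 4241 − 3470 = 771; ΔP = 68 − 44.6 = 23.4.
Midpoints: P̄ = 56.30, Q̄ = 3855.5.
ε_s = (ΔQ/ΔP)(P̄/Q̄) = (771/23.4)(56.30/3855.5).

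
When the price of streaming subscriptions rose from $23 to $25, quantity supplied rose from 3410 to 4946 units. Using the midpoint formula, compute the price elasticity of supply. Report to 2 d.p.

4.41

ΔQ = 4946 − 3410 = 1536; ΔP = 25 − 23 = 2.
Midpoints: P̄ = 24.00, Q̄ = 4178.0.
ε_s = (ΔQ/ΔP)(P̄/Q̄) = (1536/2)(24.00/4178.0).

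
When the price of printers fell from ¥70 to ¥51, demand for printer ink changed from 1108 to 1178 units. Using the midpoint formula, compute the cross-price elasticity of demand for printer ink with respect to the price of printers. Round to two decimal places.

ΔQ_x = 1178 − 1108 = 70; ΔP_y = 51 − 70 = -19.
Midpoints: P̄_y = 60.50, Q̄_x = 1143.0.
ε_xy = (ΔQ_x/ΔP_y)(P̄_y/Q̄_x) = (70/-19)(60.50/1143.0).

-0.20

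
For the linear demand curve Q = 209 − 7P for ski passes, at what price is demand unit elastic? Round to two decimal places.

14.93

For linear demand Q = a − bP, ε = −bP/(a − bP). |ε| = 1 when bP = a − bP, i.e. P = a/(2b).
P = 209/(2·7) = 209/14 = 14.9286.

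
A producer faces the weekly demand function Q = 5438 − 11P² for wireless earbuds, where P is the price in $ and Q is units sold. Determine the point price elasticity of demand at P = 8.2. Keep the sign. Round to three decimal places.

At P = 8.2, Q = 4698.360.
dQ/dP = −22P = -180.400.
ε = (dQ/dP)(P/Q) = (-180.400)(8.2/4698.360).

-0.315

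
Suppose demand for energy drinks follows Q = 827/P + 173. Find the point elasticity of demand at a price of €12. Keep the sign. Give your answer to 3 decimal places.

-0.285

At P = 12, Q = 241.917.
dQ/dP = −827/P² = -5.743.
ε = (dQ/dP)(P/Q) = (-5.743)(12/241.917).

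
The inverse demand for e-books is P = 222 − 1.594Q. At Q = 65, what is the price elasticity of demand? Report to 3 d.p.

-1.143

At Q = 65, P = 222 − 1.594(65) = 118.39.
dP/dQ = −1.594, so dQ/dP = 1/(−1.594) = -0.627.
ε = (dQ/dP)(P/Q) = (-0.627)(118.39/65).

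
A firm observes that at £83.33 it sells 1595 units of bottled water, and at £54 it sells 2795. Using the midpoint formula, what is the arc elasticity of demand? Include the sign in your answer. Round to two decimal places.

ΔQ = 2795 − 1595 = 1200; ΔP = 54 − 83.33 = -29.33.
Midpoints: P̄ = 68.66, Q̄ = 2195.0.
ε = (ΔQ/ΔP)(P̄/Q̄) = (1200/-29.33)(68.66/2195.0).

-1.28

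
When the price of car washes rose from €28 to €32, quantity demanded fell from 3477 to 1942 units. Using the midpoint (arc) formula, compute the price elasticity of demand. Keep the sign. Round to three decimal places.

-4.249

ΔQ = 1942 − 3477 = -1535; ΔP = 32 − 28 = 4.
Midpoints: P̄ = 30.00, Q̄ = 2709.5.
ε = (ΔQ/ΔP)(P̄/Q̄) = (-1535/4)(30.00/2709.5).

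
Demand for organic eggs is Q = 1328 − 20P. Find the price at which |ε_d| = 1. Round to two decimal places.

33.20

For linear demand Q = a − bP, ε = −bP/(a − bP). |ε| = 1 when bP = a − bP, i.e. P = a/(2b).
P = 1328/(2·20) = 1328/40 = 33.2000.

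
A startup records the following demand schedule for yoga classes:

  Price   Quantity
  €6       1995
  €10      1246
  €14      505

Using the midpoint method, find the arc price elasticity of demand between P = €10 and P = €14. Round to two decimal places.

-2.54

At P = 10, Q = 1246; at P = 14, Q = 505.
ΔQ = -741, ΔP = 4. Midpoints: P̄ = 12.00, Q̄ = 875.5.
ε = (ΔQ/ΔP)(P̄/Q̄) = (-741/4)(12.00/875.5).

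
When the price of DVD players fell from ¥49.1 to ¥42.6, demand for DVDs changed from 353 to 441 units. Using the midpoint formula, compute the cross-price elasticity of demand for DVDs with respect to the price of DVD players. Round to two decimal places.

-1.56

ΔQ_x = 441 − 353 = 88; ΔP_y = 42.6 − 49.1 = -6.5.
Midpoints: P̄_y = 45.85, Q̄_x = 397.0.
ε_xy = (ΔQ_x/ΔP_y)(P̄_y/Q̄_x) = (88/-6.5)(45.85/397.0).
ε_xy < 0, so the goods are complements.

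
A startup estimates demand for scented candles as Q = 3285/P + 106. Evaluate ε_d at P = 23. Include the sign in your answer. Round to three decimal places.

-0.574

At P = 23, Q = 248.826.
dQ/dP = −3285/P² = -6.210.
ε = (dQ/dP)(P/Q) = (-6.210)(23/248.826).
|ε| < 1, so demand is inelastic at this price.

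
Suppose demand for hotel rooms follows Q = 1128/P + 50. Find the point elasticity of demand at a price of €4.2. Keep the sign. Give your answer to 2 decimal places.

At P = 4.2, Q = 318.571.
dQ/dP = −1128/P² = -63.946.
ε = (dQ/dP)(P/Q) = (-63.946)(4.2/318.571).
|ε| < 1, so demand is inelastic at this price.

-0.84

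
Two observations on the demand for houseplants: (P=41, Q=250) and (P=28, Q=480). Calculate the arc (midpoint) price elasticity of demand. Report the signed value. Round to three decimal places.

-1.672

ΔQ = 480 − 250 = 230; ΔP = 28 − 41 = -13.
Midpoints: P̄ = 34.50, Q̄ = 365.0.
ε = (ΔQ/ΔP)(P̄/Q̄) = (230/-13)(34.50/365.0).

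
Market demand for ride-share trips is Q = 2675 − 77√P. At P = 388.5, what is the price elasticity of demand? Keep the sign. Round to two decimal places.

-0.66

At P = 388.5, Q = 1157.299.
dQ/dP = −77/(2√P) = -1.953.
ε = (dQ/dP)(P/Q) = (-1.953)(388.5/1157.299).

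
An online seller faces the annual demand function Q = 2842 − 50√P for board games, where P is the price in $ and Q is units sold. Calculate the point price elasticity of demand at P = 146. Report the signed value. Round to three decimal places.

At P = 146, Q = 2237.848.
dQ/dP = −50/(2√P) = -2.069.
ε = (dQ/dP)(P/Q) = (-2.069)(146/2237.848).
|ε| < 1, so demand is inelastic at this price.

-0.135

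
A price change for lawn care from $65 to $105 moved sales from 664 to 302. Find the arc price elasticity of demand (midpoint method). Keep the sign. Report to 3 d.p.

-1.593

ΔQ = 302 − 664 = -362; ΔP = 105 − 65 = 40.
Midpoints: P̄ = 85.00, Q̄ = 483.0.
ε = (ΔQ/ΔP)(P̄/Q̄) = (-362/40)(85.00/483.0).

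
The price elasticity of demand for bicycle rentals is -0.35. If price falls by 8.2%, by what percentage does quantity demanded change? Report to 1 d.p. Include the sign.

2.9%

%ΔQ ≈ ε × %ΔP = (-0.35)(-8.2%) = 2.87%.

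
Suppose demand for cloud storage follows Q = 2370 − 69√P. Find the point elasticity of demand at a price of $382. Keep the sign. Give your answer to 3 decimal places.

At P = 382, Q = 1021.407.
dQ/dP = −69/(2√P) = -1.765.
ε = (dQ/dP)(P/Q) = (-1.765)(382/1021.407).

-0.660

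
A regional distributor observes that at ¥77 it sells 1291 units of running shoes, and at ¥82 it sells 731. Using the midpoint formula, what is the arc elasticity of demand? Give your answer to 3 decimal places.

-8.807

ΔQ = 731 − 1291 = -560; ΔP = 82 − 77 = 5.
Midpoints: P̄ = 79.50, Q̄ = 1011.0.
ε = (ΔQ/ΔP)(P̄/Q̄) = (-560/5)(79.50/1011.0).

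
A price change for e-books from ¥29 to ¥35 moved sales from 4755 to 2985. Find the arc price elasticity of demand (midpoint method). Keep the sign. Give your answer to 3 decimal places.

-2.439

ΔQ = 2985 − 4755 = -1770; ΔP = 35 − 29 = 6.
Midpoints: P̄ = 32.00, Q̄ = 3870.0.
ε = (ΔQ/ΔP)(P̄/Q̄) = (-1770/6)(32.00/3870.0).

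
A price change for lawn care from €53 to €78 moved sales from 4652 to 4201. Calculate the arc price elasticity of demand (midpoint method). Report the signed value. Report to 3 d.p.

ΔQ = 4201 − 4652 = -451; ΔP = 78 − 53 = 25.
Midpoints: P̄ = 65.50, Q̄ = 4426.5.
ε = (ΔQ/ΔP)(P̄/Q̄) = (-451/25)(65.50/4426.5).

-0.267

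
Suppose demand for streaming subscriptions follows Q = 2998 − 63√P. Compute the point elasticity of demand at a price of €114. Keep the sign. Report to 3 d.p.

At P = 114, Q = 2325.344.
dQ/dP = −63/(2√P) = -2.950.
ε = (dQ/dP)(P/Q) = (-2.950)(114/2325.344).
|ε| < 1, so demand is inelastic at this price.

-0.145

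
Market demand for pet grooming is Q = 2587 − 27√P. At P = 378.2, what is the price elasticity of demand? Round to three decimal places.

At P = 378.2, Q = 2061.921.
dQ/dP = −27/(2√P) = -0.694.
ε = (dQ/dP)(P/Q) = (-0.694)(378.2/2061.921).

-0.127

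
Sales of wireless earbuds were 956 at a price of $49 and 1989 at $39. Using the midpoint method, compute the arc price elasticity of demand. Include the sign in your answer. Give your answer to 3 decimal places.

-3.087

ΔQ = 1989 − 956 = 1033; ΔP = 39 − 49 = -10.
Midpoints: P̄ = 44.00, Q̄ = 1472.5.
ε = (ΔQ/ΔP)(P̄/Q̄) = (1033/-10)(44.00/1472.5).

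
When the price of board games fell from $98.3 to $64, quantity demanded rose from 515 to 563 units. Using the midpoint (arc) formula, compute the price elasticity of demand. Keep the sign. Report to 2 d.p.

ΔQ = 563 − 515 = 48; ΔP = 64 − 98.3 = -34.3.
Midpoints: P̄ = 81.15, Q̄ = 539.0.
ε = (ΔQ/ΔP)(P̄/Q̄) = (48/-34.3)(81.15/539.0).

-0.21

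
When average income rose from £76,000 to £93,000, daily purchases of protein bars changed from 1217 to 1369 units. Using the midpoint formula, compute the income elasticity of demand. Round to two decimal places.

ΔQ = 152, ΔI = 17000. Midpoints: Ī = 84,500, Q̄ = 1293.0.
ε_I = (ΔQ/ΔI)(Ī/Q̄) = (152/17000)(84500/1293.0).

0.58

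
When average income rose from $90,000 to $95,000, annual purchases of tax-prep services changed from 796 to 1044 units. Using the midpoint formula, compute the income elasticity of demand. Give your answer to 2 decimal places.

4.99

ΔQ = 248, ΔI = 5000. Midpoints: Ī = 92,500, Q̄ = 920.0.
ε_I = (ΔQ/ΔI)(Ī/Q̄) = (248/5000)(92500/920.0).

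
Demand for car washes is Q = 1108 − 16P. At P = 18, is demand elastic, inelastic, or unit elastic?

Q = 820, dQ/dP = -16.
ε = (dQ/dP)(P/Q) ≈ -0.351.
|ε| = 0.35 < 1.

inelastic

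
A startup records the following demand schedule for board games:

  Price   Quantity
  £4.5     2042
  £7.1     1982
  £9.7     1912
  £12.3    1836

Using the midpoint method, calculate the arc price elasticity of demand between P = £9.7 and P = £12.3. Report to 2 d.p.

-0.17

At P = 9.7, Q = 1912; at P = 12.3, Q = 1836.
ΔQ = -76, ΔP = 2.6. Midpoints: P̄ = 11.00, Q̄ = 1874.0.
ε = (ΔQ/ΔP)(P̄/Q̄) = (-76/2.6)(11.00/1874.0).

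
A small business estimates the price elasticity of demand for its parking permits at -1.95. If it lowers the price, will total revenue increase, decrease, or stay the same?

increase

|ε| = 1.95 > 1, so demand is elastic. A price cut therefore raises total revenue.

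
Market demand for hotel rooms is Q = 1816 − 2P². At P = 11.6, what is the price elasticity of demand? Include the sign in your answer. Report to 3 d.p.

-0.348

At P = 11.6, Q = 1546.880.
dQ/dP = −4P = -46.400.
ε = (dQ/dP)(P/Q) = (-46.400)(11.6/1546.880).
|ε| < 1, so demand is inelastic at this price.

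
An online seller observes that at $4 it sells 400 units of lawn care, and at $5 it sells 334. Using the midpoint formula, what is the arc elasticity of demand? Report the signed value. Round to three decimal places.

-0.809

ΔQ = 334 − 400 = -66; ΔP = 5 − 4 = 1.
Midpoints: P̄ = 4.50, Q̄ = 367.0.
ε = (ΔQ/ΔP)(P̄/Q̄) = (-66/1)(4.50/367.0).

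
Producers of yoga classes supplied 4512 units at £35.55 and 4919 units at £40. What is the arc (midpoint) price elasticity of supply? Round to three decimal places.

0.733

ΔQ = 4919 − 4512 = 407; ΔP = 40 − 35.55 = 4.45.
Midpoints: P̄ = 37.77, Q̄ = 4715.5.
ε_s = (ΔQ/ΔP)(P̄/Q̄) = (407/4.45)(37.77/4715.5).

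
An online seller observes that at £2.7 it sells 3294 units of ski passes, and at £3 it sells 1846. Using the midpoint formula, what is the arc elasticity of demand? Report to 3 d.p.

ΔQ = 1846 − 3294 = -1448; ΔP = 3 − 2.7 = 0.3.
Midpoints: P̄ = 2.85, Q̄ = 2570.0.
ε = (ΔQ/ΔP)(P̄/Q̄) = (-1448/0.3)(2.85/2570.0).

-5.353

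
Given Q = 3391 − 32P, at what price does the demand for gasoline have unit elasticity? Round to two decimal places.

For linear demand Q = a − bP, ε = −bP/(a − bP). |ε| = 1 when bP = a − bP, i.e. P = a/(2b).
P = 3391/(2·32) = 3391/64 = 52.9844.

52.98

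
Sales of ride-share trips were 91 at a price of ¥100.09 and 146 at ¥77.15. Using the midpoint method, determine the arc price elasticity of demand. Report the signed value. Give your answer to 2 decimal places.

-1.79

ΔQ = 146 − 91 = 55; ΔP = 77.15 − 100.09 = -22.94.
Midpoints: P̄ = 88.62, Q̄ = 118.5.
ε = (ΔQ/ΔP)(P̄/Q̄) = (55/-22.94)(88.62/118.5).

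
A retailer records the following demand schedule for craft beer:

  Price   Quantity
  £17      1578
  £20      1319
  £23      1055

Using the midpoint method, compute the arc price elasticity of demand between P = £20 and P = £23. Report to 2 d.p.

At P = 20, Q = 1319; at P = 23, Q = 1055.
ΔQ = -264, ΔP = 3. Midpoints: P̄ = 21.50, Q̄ = 1187.0.
ε = (ΔQ/ΔP)(P̄/Q̄) = (-264/3)(21.50/1187.0).

-1.59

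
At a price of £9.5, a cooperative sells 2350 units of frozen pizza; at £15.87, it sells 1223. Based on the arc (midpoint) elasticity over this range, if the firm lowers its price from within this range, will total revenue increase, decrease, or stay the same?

Arc ε = (-1127/6.37)(12.68/1786.5) ≈ -1.256.
|ε| = 1.26 > 1, so demand is elastic. A price cut therefore raises total revenue.

increase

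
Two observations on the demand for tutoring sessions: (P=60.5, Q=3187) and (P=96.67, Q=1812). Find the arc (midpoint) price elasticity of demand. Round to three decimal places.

ΔQ = 1812 − 3187 = -1375; ΔP = 96.67 − 60.5 = 36.17.
Midpoints: P̄ = 78.59, Q̄ = 2499.5.
ε = (ΔQ/ΔP)(P̄/Q̄) = (-1375/36.17)(78.59/2499.5).

-1.195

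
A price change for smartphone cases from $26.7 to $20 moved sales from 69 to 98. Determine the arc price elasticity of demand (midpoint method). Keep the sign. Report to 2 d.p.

-1.21

ΔQ = 98 − 69 = 29; ΔP = 20 − 26.7 = -6.7.
Midpoints: P̄ = 23.35, Q̄ = 83.5.
ε = (ΔQ/ΔP)(P̄/Q̄) = (29/-6.7)(23.35/83.5).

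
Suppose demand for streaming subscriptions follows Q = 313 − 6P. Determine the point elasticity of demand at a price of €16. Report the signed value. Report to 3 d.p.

-0.442

At P = 16, Q = 217.
dQ/dP = −6.
ε = (dQ/dP)(P/Q) = (-6)(16/217).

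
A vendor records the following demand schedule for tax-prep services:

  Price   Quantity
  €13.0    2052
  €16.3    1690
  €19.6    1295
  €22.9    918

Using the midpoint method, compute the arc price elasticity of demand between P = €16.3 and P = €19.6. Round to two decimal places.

At P = 16.3, Q = 1690; at P = 19.6, Q = 1295.
ΔQ = -395, ΔP = 3.3. Midpoints: P̄ = 17.95, Q̄ = 1492.5.
ε = (ΔQ/ΔP)(P̄/Q̄) = (-395/3.3)(17.95/1492.5).

-1.44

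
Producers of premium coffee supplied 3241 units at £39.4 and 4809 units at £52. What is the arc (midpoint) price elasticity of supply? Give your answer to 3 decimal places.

ΔQ = 4809 − 3241 = 1568; ΔP = 52 − 39.4 = 12.6.
Midpoints: P̄ = 45.70, Q̄ = 4025.0.
ε_s = (ΔQ/ΔP)(P̄/Q̄) = (1568/12.6)(45.70/4025.0).

1.413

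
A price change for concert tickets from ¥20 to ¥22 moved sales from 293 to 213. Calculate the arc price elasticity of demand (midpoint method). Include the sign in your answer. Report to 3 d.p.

-3.320

ΔQ = 213 − 293 = -80; ΔP = 22 − 20 = 2.
Midpoints: P̄ = 21.00, Q̄ = 253.0.
ε = (ΔQ/ΔP)(P̄/Q̄) = (-80/2)(21.00/253.0).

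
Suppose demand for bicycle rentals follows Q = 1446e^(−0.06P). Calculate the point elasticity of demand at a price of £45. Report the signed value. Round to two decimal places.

-2.70

At P = 45, Q = 97.179.
dQ/dP = −0.06·1446e^(−0.06P) = −0.06Q = -5.831.
ε = (dQ/dP)(P/Q) = (-5.831)(45/97.179).
|ε| > 1, so demand is elastic at this price.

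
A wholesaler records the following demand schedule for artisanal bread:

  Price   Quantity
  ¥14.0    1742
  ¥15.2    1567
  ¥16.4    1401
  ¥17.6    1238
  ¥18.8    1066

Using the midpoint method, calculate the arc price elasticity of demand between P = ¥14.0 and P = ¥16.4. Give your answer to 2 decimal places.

-1.37

At P = 14.0, Q = 1742; at P = 16.4, Q = 1401.
ΔQ = -341, ΔP = 2.4. Midpoints: P̄ = 15.20, Q̄ = 1571.5.
ε = (ΔQ/ΔP)(P̄/Q̄) = (-341/2.4)(15.20/1571.5).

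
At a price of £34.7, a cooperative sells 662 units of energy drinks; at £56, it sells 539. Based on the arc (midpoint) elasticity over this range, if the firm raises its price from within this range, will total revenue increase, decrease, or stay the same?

Arc ε = (-123/21.3)(45.35/600.5) ≈ -0.436.
|ε| = 0.44 < 1, so demand is inelastic. A price rise therefore raises total revenue.

increase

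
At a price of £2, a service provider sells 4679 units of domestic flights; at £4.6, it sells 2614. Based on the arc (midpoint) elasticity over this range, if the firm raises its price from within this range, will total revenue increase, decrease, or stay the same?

increase

Arc ε = (-2065/2.6)(3.30/3646.5) ≈ -0.719.
|ε| = 0.72 < 1, so demand is inelastic. A price rise therefore raises total revenue.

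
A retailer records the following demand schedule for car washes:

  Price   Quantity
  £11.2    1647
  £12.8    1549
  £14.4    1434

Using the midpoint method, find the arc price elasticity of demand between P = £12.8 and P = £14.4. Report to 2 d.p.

At P = 12.8, Q = 1549; at P = 14.4, Q = 1434.
ΔQ = -115, ΔP = 1.6. Midpoints: P̄ = 13.60, Q̄ = 1491.5.
ε = (ΔQ/ΔP)(P̄/Q̄) = (-115/1.6)(13.60/1491.5).

-0.66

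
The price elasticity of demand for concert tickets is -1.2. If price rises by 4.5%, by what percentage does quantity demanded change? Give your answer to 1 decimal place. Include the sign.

-5.4%

%ΔQ ≈ ε × %ΔP = (-1.2)(4.5%) = -5.40%.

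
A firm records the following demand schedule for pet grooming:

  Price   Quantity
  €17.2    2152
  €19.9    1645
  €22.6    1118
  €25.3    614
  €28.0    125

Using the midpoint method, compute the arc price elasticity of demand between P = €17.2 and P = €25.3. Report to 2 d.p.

At P = 17.2, Q = 2152; at P = 25.3, Q = 614.
ΔQ = -1538, ΔP = 8.1. Midpoints: P̄ = 21.25, Q̄ = 1383.0.
ε = (ΔQ/ΔP)(P̄/Q̄) = (-1538/8.1)(21.25/1383.0).

-2.92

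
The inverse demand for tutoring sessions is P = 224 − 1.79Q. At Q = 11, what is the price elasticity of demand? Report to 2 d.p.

At Q = 11, P = 224 − 1.79(11) = 204.31.
dP/dQ = −1.79, so dQ/dP = 1/(−1.79) = -0.559.
ε = (dQ/dP)(P/Q) = (-0.559)(204.31/11).

-10.38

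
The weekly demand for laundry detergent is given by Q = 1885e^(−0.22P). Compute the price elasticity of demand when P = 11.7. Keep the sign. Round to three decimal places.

At P = 11.7, Q = 143.694.
dQ/dP = −0.22·1885e^(−0.22P) = −0.22Q = -31.613.
ε = (dQ/dP)(P/Q) = (-31.613)(11.7/143.694).
|ε| > 1, so demand is elastic at this price.

-2.574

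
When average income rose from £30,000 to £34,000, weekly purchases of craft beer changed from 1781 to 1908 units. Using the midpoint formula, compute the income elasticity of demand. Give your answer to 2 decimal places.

ΔQ = 127, ΔI = 4000. Midpoints: Ī = 32,000, Q̄ = 1844.5.
ε_I = (ΔQ/ΔI)(Ī/Q̄) = (127/4000)(32000/1844.5).
ε_I > 0, so the good is normal.

0.55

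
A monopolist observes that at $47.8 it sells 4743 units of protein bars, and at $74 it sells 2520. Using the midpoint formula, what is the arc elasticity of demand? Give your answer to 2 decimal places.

-1.42

ΔQ = 2520 − 4743 = -2223; ΔP = 74 − 47.8 = 26.2.
Midpoints: P̄ = 60.90, Q̄ = 3631.5.
ε = (ΔQ/ΔP)(P̄/Q̄) = (-2223/26.2)(60.90/3631.5).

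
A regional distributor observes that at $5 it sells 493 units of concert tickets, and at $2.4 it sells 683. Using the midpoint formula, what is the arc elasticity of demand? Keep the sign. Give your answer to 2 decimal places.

-0.46

ΔQ = 683 − 493 = 190; ΔP = 2.4 − 5 = -2.6.
Midpoints: P̄ = 3.70, Q̄ = 588.0.
ε = (ΔQ/ΔP)(P̄/Q̄) = (190/-2.6)(3.70/588.0).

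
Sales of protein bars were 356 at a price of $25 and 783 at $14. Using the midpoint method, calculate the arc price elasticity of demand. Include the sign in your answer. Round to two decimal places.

-1.33

ΔQ = 783 − 356 = 427; ΔP = 14 − 25 = -11.
Midpoints: P̄ = 19.50, Q̄ = 569.5.
ε = (ΔQ/ΔP)(P̄/Q̄) = (427/-11)(19.50/569.5).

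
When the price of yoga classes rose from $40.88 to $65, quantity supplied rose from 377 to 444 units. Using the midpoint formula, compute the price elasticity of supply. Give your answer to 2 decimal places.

ΔQ = 444 − 377 = 67; ΔP = 65 − 40.88 = 24.12.
Midpoints: P̄ = 52.94, Q̄ = 410.5.
ε_s = (ΔQ/ΔP)(P̄/Q̄) = (67/24.12)(52.94/410.5).

0.36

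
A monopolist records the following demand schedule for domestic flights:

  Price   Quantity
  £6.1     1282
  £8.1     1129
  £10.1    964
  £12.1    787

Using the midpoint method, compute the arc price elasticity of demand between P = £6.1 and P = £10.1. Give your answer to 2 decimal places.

-0.57

At P = 6.1, Q = 1282; at P = 10.1, Q = 964.
ΔQ = -318, ΔP = 4.0. Midpoints: P̄ = 8.10, Q̄ = 1123.0.
ε = (ΔQ/ΔP)(P̄/Q̄) = (-318/4.0)(8.10/1123.0).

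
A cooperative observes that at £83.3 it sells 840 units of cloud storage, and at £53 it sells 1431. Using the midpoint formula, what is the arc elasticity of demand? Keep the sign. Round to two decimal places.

-1.17

ΔQ = 1431 − 840 = 591; ΔP = 53 − 83.3 = -30.3.
Midpoints: P̄ = 68.15, Q̄ = 1135.5.
ε = (ΔQ/ΔP)(P̄/Q̄) = (591/-30.3)(68.15/1135.5).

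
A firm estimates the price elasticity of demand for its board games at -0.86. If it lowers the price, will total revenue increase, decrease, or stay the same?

|ε| = 0.86 < 1, so demand is inelastic. A price cut therefore reduces total revenue.

decrease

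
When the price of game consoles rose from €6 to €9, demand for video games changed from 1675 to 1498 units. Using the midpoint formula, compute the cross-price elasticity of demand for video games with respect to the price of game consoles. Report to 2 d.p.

ΔQ_x = 1498 − 1675 = -177; ΔP_y = 9 − 6 = 3.
Midpoints: P̄_y = 7.50, Q̄_x = 1586.5.
ε_xy = (ΔQ_x/ΔP_y)(P̄_y/Q̄_x) = (-177/3)(7.50/1586.5).

-0.28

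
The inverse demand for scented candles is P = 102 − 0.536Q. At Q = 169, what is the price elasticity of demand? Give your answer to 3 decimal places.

-0.126

At Q = 169, P = 102 − 0.536(169) = 11.42.
dP/dQ = −0.536, so dQ/dP = 1/(−0.536) = -1.866.
ε = (dQ/dP)(P/Q) = (-1.866)(11.42/169).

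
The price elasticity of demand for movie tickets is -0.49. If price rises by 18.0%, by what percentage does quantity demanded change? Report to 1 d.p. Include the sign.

%ΔQ ≈ ε × %ΔP = (-0.49)(18.0%) = -8.82%.

-8.8%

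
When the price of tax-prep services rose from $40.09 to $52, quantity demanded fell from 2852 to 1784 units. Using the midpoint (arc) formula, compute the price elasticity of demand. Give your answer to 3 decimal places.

-1.781

ΔQ = 1784 − 2852 = -1068; ΔP = 52 − 40.09 = 11.91.
Midpoints: P̄ = 46.05, Q̄ = 2318.0.
ε = (ΔQ/ΔP)(P̄/Q̄) = (-1068/11.91)(46.05/2318.0).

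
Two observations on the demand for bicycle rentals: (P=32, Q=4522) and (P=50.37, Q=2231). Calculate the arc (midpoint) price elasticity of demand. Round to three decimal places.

ΔQ = 2231 − 4522 = -2291; ΔP = 50.37 − 32 = 18.37.
Midpoints: P̄ = 41.19, Q̄ = 3376.5.
ε = (ΔQ/ΔP)(P̄/Q̄) = (-2291/18.37)(41.19/3376.5).

-1.521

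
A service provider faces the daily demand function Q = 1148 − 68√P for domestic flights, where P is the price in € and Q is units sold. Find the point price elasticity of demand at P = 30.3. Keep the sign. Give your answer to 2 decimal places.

At P = 30.3, Q = 773.691.
dQ/dP = −68/(2√P) = -6.177.
ε = (dQ/dP)(P/Q) = (-6.177)(30.3/773.691).

-0.24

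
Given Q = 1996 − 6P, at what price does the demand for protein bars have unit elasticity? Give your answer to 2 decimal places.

For linear demand Q = a − bP, ε = −bP/(a − bP). |ε| = 1 when bP = a − bP, i.e. P = a/(2b).
P = 1996/(2·6) = 1996/12 = 166.3333.

166.33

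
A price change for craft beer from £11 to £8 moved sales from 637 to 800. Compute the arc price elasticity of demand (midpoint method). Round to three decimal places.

ΔQ = 800 − 637 = 163; ΔP = 8 − 11 = -3.
Midpoints: P̄ = 9.50, Q̄ = 718.5.
ε = (ΔQ/ΔP)(P̄/Q̄) = (163/-3)(9.50/718.5).

-0.718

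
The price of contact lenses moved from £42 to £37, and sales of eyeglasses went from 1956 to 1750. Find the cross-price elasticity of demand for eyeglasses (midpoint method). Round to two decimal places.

0.88

ΔQ_x = 1750 − 1956 = -206; ΔP_y = 37 − 42 = -5.
Midpoints: P̄_y = 39.50, Q̄_x = 1853.0.
ε_xy = (ΔQ_x/ΔP_y)(P̄_y/Q̄_x) = (-206/-5)(39.50/1853.0).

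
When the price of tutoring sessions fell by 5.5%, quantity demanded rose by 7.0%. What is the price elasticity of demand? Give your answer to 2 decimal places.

ε = %ΔQ / %ΔP = (7.0)/(-5.5) = -1.273.

-1.27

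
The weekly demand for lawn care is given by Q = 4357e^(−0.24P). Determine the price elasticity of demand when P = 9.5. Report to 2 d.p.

At P = 9.5, Q = 445.652.
dQ/dP = −0.24·4357e^(−0.24P) = −0.24Q = -106.957.
ε = (dQ/dP)(P/Q) = (-106.957)(9.5/445.652).
|ε| > 1, so demand is elastic at this price.

-2.28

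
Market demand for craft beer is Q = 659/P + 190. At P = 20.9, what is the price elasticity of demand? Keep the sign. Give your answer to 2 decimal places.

-0.14

At P = 20.9, Q = 221.531.
dQ/dP = −659/P² = -1.509.
ε = (dQ/dP)(P/Q) = (-1.509)(20.9/221.531).
|ε| < 1, so demand is inelastic at this price.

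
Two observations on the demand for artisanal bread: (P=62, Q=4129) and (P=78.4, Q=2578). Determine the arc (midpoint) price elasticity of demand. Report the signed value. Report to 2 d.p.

-1.98

ΔQ = 2578 − 4129 = -1551; ΔP = 78.4 − 62 = 16.4.
Midpoints: P̄ = 70.20, Q̄ = 3353.5.
ε = (ΔQ/ΔP)(P̄/Q̄) = (-1551/16.4)(70.20/3353.5).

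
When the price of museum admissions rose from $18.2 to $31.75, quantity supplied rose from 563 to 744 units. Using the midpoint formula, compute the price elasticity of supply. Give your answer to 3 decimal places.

0.511

ΔQ = 744 − 563 = 181; ΔP = 31.75 − 18.2 = 13.55.
Midpoints: P̄ = 24.98, Q̄ = 653.5.
ε_s = (ΔQ/ΔP)(P̄/Q̄) = (181/13.55)(24.98/653.5).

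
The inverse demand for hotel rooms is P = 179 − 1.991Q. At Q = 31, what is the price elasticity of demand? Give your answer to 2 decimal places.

-1.90

At Q = 31, P = 179 − 1.991(31) = 117.28.
dP/dQ = −1.991, so dQ/dP = 1/(−1.991) = -0.502.
ε = (dQ/dP)(P/Q) = (-0.502)(117.28/31).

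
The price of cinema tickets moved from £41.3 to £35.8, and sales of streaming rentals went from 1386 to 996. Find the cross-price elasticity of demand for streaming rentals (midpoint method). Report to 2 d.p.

2.30

ΔQ_x = 996 − 1386 = -390; ΔP_y = 35.8 − 41.3 = -5.5.
Midpoints: P̄_y = 38.55, Q̄_x = 1191.0.
ε_xy = (ΔQ_x/ΔP_y)(P̄_y/Q̄_x) = (-390/-5.5)(38.55/1191.0).
ε_xy > 0, so the goods are substitutes.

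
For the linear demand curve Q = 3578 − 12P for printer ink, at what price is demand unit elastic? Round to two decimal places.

149.08

For linear demand Q = a − bP, ε = −bP/(a − bP). |ε| = 1 when bP = a − bP, i.e. P = a/(2b).
P = 3578/(2·12) = 3578/24 = 149.0833.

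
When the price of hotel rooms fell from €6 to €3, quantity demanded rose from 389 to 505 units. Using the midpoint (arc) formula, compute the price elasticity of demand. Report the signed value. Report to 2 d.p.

-0.39

ΔQ = 505 − 389 = 116; ΔP = 3 − 6 = -3.
Midpoints: P̄ = 4.50, Q̄ = 447.0.
ε = (ΔQ/ΔP)(P̄/Q̄) = (116/-3)(4.50/447.0).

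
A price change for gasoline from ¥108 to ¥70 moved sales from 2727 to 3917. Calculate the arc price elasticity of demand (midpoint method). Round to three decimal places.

ΔQ = 3917 − 2727 = 1190; ΔP = 70 − 108 = -38.
Midpoints: P̄ = 89.00, Q̄ = 3322.0.
ε = (ΔQ/ΔP)(P̄/Q̄) = (1190/-38)(89.00/3322.0).

-0.839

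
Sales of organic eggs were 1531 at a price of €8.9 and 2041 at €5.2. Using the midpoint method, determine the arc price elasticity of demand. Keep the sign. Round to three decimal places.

-0.544

ΔQ = 2041 − 1531 = 510; ΔP = 5.2 − 8.9 = -3.7.
Midpoints: P̄ = 7.05, Q̄ = 1786.0.
ε = (ΔQ/ΔP)(P̄/Q̄) = (510/-3.7)(7.05/1786.0).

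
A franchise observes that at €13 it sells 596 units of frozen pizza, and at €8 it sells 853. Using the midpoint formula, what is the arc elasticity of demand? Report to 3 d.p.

-0.745

ΔQ = 853 − 596 = 257; ΔP = 8 − 13 = -5.
Midpoints: P̄ = 10.50, Q̄ = 724.5.
ε = (ΔQ/ΔP)(P̄/Q̄) = (257/-5)(10.50/724.5).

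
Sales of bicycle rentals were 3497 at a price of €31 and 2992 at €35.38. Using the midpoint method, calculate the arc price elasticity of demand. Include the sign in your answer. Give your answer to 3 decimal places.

-1.179

ΔQ = 2992 − 3497 = -505; ΔP = 35.38 − 31 = 4.38.
Midpoints: P̄ = 33.19, Q̄ = 3244.5.
ε = (ΔQ/ΔP)(P̄/Q̄) = (-505/4.38)(33.19/3244.5).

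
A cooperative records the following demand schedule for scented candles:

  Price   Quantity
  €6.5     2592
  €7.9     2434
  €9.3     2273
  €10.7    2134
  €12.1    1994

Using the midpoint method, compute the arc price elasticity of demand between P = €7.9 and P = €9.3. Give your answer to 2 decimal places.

At P = 7.9, Q = 2434; at P = 9.3, Q = 2273.
ΔQ = -161, ΔP = 1.4. Midpoints: P̄ = 8.60, Q̄ = 2353.5.
ε = (ΔQ/ΔP)(P̄/Q̄) = (-161/1.4)(8.60/2353.5).

-0.42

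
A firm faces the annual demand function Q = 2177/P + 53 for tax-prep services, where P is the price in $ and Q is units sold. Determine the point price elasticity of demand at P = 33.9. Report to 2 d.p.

-0.55

At P = 33.9, Q = 117.218.
dQ/dP = −2177/P² = -1.894.
ε = (dQ/dP)(P/Q) = (-1.894)(33.9/117.218).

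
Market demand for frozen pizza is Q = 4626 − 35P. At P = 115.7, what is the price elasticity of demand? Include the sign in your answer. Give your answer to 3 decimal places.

At P = 115.7, Q = 576.500.
dQ/dP = −35.
ε = (dQ/dP)(P/Q) = (-35)(115.7/576.500).

-7.024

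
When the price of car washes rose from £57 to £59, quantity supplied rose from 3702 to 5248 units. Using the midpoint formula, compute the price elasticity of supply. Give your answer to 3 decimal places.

10.019

ΔQ = 5248 − 3702 = 1546; ΔP = 59 − 57 = 2.
Midpoints: P̄ = 58.00, Q̄ = 4475.0.
ε_s = (ΔQ/ΔP)(P̄/Q̄) = (1546/2)(58.00/4475.0).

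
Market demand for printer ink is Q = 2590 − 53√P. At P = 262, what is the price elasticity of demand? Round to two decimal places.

-0.25

At P = 262, Q = 1732.120.
dQ/dP = −53/(2√P) = -1.637.
ε = (dQ/dP)(P/Q) = (-1.637)(262/1732.120).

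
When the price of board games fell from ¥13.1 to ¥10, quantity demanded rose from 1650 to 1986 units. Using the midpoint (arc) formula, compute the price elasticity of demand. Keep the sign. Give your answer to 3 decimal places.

-0.689

ΔQ = 1986 − 1650 = 336; ΔP = 10 − 13.1 = -3.1.
Midpoints: P̄ = 11.55, Q̄ = 1818.0.
ε = (ΔQ/ΔP)(P̄/Q̄) = (336/-3.1)(11.55/1818.0).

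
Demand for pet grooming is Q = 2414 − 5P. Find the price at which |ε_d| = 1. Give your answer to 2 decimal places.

For linear demand Q = a − bP, ε = −bP/(a − bP). |ε| = 1 when bP = a − bP, i.e. P = a/(2b).
P = 2414/(2·5) = 2414/10 = 241.4000.

241.40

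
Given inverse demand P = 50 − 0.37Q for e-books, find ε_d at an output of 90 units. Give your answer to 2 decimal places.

At Q = 90, P = 50 − 0.37(90) = 16.70.
dP/dQ = −0.37, so dQ/dP = 1/(−0.37) = -2.703.
ε = (dQ/dP)(P/Q) = (-2.703)(16.70/90).

-0.50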